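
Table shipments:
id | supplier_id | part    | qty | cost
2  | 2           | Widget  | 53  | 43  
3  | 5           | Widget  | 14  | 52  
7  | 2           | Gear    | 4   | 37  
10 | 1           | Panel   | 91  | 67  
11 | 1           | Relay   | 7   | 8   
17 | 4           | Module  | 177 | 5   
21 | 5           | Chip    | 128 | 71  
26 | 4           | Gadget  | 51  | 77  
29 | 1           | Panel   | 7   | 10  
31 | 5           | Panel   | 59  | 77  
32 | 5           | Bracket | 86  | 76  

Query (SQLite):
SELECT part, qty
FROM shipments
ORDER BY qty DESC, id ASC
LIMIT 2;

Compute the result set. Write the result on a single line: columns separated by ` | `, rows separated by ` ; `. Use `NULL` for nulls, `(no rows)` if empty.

Module | 177 ; Chip | 128

Sort by qty desc, tiebreak id asc: (177, id=17), (128, id=21), (91, id=10), (86, id=32), (59, id=31) …. Take first 2.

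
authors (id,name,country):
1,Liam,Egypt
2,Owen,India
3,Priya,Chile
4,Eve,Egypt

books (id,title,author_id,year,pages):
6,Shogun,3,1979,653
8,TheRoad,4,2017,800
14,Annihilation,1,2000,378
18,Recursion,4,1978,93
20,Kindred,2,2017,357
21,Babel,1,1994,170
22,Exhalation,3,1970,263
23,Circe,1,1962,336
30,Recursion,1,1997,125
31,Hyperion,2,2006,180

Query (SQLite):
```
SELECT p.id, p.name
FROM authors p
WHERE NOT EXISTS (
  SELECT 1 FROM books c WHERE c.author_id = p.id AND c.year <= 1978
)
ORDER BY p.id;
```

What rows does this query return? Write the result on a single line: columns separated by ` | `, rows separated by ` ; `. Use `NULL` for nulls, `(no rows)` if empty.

For each authors row, check whether any books with matching author_id has year <= 1978.
Keep rows where that is false.

2 | Owen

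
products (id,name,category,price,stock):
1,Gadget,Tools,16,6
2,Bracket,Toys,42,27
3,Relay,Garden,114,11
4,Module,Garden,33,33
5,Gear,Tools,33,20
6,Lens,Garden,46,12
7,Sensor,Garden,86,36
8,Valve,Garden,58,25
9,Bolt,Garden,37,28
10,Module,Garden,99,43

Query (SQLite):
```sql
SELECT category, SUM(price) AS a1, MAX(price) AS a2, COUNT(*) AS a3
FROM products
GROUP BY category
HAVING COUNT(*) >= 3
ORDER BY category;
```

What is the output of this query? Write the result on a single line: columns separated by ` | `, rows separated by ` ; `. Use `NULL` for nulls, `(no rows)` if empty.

Group products by category.
Per group compute: SUM(price), MAX(price), COUNT(*).
HAVING: drop groups with fewer than 3 rows.
  Garden: ids {3, 4, 6, 7, 8, 9, 10} → SUM(price)=473, MAX(price)=114, COUNT(*)=7
  Tools: ids {1, 5} → SUM(price)=49, MAX(price)=33, COUNT(*)=2
  Toys: ids {2} → SUM(price)=42, MAX(price)=42, COUNT(*)=1

Garden | 473 | 114 | 7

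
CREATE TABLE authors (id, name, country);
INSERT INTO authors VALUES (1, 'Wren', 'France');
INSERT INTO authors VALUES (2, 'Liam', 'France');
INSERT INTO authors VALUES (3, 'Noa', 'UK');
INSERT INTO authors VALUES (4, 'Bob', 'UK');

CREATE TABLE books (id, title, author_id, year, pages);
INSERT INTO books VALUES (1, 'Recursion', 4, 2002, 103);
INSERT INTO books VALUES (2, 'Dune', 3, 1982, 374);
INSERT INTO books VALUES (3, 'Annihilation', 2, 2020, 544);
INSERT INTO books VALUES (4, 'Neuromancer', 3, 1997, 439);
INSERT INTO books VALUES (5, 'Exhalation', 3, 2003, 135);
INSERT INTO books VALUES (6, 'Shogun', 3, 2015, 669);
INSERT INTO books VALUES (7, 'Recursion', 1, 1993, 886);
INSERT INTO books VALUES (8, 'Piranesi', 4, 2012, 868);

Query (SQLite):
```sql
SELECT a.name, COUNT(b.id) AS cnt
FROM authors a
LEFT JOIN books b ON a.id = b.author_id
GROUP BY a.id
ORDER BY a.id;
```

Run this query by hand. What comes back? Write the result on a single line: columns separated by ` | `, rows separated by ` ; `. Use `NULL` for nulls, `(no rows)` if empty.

LEFT JOIN keeps every authors row; unmatched ones get NULL for books columns.
Group by authors.id and compute COUNT(b.id). COUNT(col) of an all-NULL group is 0.
  1: ids {7} → COUNT(b.id)=1
  2: ids {3} → COUNT(b.id)=1
  3: ids {2, 4, 5, 6} → COUNT(b.id)=4
  4: ids {1, 8} → COUNT(b.id)=2

Wren | 1 ; Liam | 1 ; Noa | 4 ; Bob | 2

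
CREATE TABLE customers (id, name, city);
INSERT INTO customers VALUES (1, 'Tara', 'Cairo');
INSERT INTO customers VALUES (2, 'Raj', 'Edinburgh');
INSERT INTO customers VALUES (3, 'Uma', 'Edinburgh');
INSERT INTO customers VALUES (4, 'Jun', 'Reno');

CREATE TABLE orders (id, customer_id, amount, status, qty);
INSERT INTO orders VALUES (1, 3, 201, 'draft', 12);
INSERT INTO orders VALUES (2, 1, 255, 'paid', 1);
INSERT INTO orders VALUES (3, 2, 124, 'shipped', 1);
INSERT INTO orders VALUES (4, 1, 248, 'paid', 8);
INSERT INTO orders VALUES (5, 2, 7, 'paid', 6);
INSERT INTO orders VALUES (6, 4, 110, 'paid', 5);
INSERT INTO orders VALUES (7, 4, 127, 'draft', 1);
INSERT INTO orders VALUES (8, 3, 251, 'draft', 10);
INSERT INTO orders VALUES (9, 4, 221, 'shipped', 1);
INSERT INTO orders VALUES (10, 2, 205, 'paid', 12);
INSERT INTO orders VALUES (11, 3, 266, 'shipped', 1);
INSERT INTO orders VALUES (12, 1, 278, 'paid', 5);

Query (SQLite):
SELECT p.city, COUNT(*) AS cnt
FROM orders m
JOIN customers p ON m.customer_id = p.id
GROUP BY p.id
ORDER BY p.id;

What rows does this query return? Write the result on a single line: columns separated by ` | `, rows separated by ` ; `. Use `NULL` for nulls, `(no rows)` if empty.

Join each orders row to its customers via customer_id.
Group joined rows by customers.id; compute COUNT(*) per group.
  1: ids {2, 4, 12} → COUNT(*)=3
  2: ids {3, 5, 10} → COUNT(*)=3
  3: ids {1, 8, 11} → COUNT(*)=3
  4: ids {6, 7, 9} → COUNT(*)=3

Cairo | 3 ; Edinburgh | 3 ; Edinburgh | 3 ; Reno | 3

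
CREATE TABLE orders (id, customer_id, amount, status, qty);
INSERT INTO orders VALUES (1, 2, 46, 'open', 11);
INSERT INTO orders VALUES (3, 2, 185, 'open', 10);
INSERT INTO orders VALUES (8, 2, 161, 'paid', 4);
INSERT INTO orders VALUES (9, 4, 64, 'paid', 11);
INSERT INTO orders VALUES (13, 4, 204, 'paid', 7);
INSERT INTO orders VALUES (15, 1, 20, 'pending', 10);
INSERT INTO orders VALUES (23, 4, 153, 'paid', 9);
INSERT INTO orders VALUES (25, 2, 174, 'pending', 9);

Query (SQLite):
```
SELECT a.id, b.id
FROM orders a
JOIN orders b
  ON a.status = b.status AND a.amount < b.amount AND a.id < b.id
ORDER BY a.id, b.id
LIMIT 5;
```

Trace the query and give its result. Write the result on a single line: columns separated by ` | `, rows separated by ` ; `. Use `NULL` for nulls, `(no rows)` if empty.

Pairs (a,b) with same status, a.amount < b.amount, a.id < b.id.
status groups: open:{1,3} paid:{8,9,13,23} pending:{15,25}
Ordered by (a.id, b.id); first 5.

1 | 3 ; 8 | 13 ; 9 | 13 ; 9 | 23 ; 15 | 25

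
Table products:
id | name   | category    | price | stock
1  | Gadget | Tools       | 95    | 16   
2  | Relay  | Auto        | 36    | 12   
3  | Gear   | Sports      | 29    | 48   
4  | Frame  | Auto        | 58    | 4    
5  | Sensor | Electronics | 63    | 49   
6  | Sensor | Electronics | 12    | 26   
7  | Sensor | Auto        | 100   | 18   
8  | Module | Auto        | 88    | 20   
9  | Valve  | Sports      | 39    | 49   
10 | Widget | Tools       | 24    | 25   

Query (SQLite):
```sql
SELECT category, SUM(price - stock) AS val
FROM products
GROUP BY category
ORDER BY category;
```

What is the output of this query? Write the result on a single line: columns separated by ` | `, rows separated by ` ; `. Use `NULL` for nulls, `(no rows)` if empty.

For each row compute price - stock.
Group by category; take SUM of the expression per group.
  Auto: ids {2, 4, 7, 8} → SUM(price - stock)=228
  Electronics: ids {5, 6} → SUM(price - stock)=0
  Sports: ids {3, 9} → SUM(price - stock)=-29
  Tools: ids {1, 10} → SUM(price - stock)=78

Auto | 228 ; Electronics | 0 ; Sports | -29 ; Tools | 78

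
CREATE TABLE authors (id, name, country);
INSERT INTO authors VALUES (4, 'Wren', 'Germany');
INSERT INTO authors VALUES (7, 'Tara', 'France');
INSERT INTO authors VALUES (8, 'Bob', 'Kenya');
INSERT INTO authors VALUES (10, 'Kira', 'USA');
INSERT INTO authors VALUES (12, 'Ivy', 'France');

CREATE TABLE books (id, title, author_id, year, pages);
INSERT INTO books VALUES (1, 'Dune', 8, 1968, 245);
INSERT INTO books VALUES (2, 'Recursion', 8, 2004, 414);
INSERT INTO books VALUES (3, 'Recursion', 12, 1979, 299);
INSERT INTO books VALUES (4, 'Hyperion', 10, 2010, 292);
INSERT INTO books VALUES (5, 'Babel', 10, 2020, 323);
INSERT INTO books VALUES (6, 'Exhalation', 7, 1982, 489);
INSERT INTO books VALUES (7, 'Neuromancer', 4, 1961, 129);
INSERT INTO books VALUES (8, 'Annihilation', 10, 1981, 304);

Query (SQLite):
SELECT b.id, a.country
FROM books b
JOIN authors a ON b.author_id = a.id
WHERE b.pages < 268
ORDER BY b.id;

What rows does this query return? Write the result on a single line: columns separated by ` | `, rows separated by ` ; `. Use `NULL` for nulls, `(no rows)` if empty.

Each books row matches the authors row where author_id = authors.id.
Then keep rows with b.pages < 268.

1 | Kenya ; 7 | Germany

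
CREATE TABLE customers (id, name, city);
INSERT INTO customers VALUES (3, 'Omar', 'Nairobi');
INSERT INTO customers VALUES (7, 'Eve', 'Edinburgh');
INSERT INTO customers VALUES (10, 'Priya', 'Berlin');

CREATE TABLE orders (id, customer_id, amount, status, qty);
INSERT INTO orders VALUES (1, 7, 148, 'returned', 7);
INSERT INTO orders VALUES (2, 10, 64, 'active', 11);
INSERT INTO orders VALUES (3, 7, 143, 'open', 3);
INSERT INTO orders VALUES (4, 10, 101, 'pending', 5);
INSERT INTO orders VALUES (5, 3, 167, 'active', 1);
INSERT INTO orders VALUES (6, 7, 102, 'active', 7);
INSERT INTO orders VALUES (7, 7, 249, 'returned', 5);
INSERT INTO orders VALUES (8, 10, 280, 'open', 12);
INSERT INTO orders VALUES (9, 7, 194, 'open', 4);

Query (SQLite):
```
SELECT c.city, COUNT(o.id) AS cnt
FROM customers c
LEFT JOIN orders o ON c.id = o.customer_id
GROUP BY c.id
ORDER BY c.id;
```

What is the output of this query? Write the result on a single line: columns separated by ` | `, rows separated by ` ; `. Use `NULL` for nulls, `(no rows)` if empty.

Nairobi | 1 ; Edinburgh | 5 ; Berlin | 3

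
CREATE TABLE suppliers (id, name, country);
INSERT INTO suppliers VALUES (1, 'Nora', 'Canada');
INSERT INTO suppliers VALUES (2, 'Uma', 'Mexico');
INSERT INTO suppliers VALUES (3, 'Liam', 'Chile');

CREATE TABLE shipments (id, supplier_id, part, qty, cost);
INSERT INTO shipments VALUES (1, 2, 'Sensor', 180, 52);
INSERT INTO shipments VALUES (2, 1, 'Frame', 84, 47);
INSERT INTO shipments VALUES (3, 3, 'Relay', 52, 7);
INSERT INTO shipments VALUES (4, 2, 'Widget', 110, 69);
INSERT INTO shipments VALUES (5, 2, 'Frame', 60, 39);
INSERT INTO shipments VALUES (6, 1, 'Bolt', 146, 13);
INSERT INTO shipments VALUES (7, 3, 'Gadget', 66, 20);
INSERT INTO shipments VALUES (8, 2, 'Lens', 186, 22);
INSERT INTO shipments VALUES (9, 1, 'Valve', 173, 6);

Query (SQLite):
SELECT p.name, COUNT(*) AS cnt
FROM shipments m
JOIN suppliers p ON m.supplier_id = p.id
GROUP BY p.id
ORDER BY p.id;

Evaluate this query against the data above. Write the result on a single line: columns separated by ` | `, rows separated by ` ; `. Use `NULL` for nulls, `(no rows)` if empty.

Nora | 3 ; Uma | 4 ; Liam | 2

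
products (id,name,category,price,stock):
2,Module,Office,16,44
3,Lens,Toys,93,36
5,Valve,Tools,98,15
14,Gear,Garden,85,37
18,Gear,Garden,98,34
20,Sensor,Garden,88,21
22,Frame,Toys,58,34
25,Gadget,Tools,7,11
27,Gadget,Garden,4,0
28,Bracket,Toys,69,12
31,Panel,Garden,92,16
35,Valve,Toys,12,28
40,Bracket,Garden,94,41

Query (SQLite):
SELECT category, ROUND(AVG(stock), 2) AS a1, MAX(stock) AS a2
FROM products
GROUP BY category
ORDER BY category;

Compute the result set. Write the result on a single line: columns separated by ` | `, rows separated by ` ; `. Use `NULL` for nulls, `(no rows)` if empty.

Garden | 24.83 | 41 ; Office | 44 | 44 ; Tools | 13 | 15 ; Toys | 27.5 | 36

Group products by category.
Per group compute: ROUND(AVG(stock), 2), MAX(stock).
  Garden: ids {14, 18, 20, 27, 31, 40} → ROUND(AVG(stock), 2)=24.83, MAX(stock)=41
  Office: ids {2} → ROUND(AVG(stock), 2)=44, MAX(stock)=44
  Tools: ids {5, 25} → ROUND(AVG(stock), 2)=13, MAX(stock)=15
  Toys: ids {3, 22, 28, 35} → ROUND(AVG(stock), 2)=27.5, MAX(stock)=36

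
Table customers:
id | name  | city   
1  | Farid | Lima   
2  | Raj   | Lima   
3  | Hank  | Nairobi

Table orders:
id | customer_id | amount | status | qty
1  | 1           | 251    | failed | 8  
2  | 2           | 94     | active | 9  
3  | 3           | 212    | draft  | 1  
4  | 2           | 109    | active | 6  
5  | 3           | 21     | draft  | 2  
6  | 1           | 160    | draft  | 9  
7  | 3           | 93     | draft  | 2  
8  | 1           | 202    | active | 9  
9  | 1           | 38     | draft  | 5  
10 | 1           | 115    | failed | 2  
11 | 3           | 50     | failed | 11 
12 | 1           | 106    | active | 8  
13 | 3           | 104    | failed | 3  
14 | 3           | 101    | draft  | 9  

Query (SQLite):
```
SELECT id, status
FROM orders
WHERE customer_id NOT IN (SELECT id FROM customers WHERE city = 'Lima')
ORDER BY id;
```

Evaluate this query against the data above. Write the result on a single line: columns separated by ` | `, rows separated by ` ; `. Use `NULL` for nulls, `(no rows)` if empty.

Inner query: customers.id where city = 'Lima'.
Outer: keep orders rows whose customer_id is not in that set.
Inner query → {1, 2}

3 | draft ; 5 | draft ; 7 | draft ; 11 | failed ; 13 | failed ; 14 | draft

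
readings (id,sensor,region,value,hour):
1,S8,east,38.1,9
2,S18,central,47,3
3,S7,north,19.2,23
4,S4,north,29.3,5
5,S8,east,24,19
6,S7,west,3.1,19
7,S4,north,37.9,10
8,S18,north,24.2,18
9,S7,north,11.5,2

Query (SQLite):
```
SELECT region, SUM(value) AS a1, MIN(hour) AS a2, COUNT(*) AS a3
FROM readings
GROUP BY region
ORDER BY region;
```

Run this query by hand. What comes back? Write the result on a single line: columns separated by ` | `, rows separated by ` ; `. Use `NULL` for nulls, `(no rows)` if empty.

central | 47 | 3 | 1 ; east | 62.1 | 9 | 2 ; north | 122.1 | 2 | 5 ; west | 3.1 | 19 | 1

Group readings by region.
Per group compute: SUM(value), MIN(hour), COUNT(*).
  central: ids {2} → SUM(value)=47, MIN(hour)=3, COUNT(*)=1
  east: ids {1, 5} → SUM(value)=62.1, MIN(hour)=9, COUNT(*)=2
  north: ids {3, 4, 7, 8, 9} → SUM(value)=122.1, MIN(hour)=2, COUNT(*)=5
  west: ids {6} → SUM(value)=3.1, MIN(hour)=19, COUNT(*)=1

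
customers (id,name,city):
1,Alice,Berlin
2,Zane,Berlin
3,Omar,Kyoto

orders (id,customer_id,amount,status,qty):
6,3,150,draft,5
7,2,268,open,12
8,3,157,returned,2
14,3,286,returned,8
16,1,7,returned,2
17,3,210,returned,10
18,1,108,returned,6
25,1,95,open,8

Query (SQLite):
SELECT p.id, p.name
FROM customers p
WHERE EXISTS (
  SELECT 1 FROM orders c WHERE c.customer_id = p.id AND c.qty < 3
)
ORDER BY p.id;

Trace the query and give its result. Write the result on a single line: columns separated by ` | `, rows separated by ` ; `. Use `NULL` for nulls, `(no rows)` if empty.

1 | Alice ; 3 | Omar

For each customers row, check whether any orders with matching customer_id has qty < 3.
Keep rows where that is true.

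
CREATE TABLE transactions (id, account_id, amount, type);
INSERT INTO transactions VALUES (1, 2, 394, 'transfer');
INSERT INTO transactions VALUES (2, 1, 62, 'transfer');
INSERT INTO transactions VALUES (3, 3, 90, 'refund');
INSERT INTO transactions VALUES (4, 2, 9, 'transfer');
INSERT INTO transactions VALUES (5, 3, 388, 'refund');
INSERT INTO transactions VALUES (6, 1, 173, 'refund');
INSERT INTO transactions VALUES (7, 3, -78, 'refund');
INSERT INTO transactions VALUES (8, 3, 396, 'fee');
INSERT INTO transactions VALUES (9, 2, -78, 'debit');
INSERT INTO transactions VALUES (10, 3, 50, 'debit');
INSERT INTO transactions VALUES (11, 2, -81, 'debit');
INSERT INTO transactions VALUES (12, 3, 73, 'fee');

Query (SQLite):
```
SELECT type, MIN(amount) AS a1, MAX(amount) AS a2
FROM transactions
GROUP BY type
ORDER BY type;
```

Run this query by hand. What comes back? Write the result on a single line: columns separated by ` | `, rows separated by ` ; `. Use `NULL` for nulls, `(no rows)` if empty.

debit | -81 | 50 ; fee | 73 | 396 ; refund | -78 | 388 ; transfer | 9 | 394

Group transactions by type.
Per group compute: MIN(amount), MAX(amount).
  debit: ids {9, 10, 11} → MIN(amount)=-81, MAX(amount)=50
  fee: ids {8, 12} → MIN(amount)=73, MAX(amount)=396
  refund: ids {3, 5, 6, 7} → MIN(amount)=-78, MAX(amount)=388
  transfer: ids {1, 2, 4} → MIN(amount)=9, MAX(amount)=394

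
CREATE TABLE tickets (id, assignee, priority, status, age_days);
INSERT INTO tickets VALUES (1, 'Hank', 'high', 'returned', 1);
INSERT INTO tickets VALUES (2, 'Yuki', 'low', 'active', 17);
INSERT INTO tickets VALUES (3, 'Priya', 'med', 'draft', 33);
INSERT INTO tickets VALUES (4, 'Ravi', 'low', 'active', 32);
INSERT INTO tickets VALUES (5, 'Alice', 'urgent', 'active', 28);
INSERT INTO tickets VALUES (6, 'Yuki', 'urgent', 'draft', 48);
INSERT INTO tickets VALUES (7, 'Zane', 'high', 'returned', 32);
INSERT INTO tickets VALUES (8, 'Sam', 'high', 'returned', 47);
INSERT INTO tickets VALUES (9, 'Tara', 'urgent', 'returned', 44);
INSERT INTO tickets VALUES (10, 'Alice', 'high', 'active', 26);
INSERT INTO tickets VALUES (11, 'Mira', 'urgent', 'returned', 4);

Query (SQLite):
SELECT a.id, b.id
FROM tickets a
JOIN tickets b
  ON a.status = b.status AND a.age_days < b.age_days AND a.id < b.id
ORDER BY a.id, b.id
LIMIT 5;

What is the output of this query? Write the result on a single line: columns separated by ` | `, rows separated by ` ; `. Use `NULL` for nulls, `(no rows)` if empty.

1 | 7 ; 1 | 8 ; 1 | 9 ; 1 | 11 ; 2 | 4

Pairs (a,b) with same status, a.age_days < b.age_days, a.id < b.id.
status groups: active:{2,4,5,10} draft:{3,6} returned:{1,7,8,9,11}
Ordered by (a.id, b.id); first 5.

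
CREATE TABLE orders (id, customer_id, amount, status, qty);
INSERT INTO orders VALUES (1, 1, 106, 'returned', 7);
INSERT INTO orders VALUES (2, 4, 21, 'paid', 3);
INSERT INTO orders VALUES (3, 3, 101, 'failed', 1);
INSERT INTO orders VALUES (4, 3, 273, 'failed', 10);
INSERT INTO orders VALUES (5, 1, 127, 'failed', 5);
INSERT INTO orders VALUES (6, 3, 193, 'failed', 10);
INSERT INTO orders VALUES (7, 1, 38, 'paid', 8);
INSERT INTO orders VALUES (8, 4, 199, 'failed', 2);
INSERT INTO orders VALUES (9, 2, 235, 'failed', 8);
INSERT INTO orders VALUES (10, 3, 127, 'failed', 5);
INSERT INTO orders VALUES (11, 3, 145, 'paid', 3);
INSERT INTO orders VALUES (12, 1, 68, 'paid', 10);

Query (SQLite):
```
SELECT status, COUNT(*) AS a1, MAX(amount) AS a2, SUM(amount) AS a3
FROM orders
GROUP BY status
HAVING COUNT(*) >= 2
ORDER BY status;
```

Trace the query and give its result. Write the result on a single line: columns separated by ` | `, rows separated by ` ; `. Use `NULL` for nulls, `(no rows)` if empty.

failed | 7 | 273 | 1255 ; paid | 4 | 145 | 272

Group orders by status.
Per group compute: COUNT(*), MAX(amount), SUM(amount).
HAVING: drop groups with fewer than 2 rows.
  failed: ids {3, 4, 5, 6, 8, 9, 10} → COUNT(*)=7, MAX(amount)=273, SUM(amount)=1255
  paid: ids {2, 7, 11, 12} → COUNT(*)=4, MAX(amount)=145, SUM(amount)=272
  returned: ids {1} → COUNT(*)=1, MAX(amount)=106, SUM(amount)=106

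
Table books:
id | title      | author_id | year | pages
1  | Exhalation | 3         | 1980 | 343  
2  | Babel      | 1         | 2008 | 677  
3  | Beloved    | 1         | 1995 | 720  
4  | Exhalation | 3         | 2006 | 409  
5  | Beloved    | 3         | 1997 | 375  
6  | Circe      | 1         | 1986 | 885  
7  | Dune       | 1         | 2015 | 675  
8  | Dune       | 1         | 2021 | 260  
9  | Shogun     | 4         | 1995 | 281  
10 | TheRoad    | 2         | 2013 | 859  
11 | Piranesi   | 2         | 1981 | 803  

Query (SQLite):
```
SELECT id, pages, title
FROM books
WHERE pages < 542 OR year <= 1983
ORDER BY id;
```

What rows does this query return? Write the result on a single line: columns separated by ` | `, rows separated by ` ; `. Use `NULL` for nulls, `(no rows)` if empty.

pages < 542: ids {1, 4, 5, 8, 9}
year <= 1983: ids {1, 11}
Combine with OR.

1 | 343 | Exhalation ; 4 | 409 | Exhalation ; 5 | 375 | Beloved ; 8 | 260 | Dune ; 9 | 281 | Shogun ; 11 | 803 | Piranesi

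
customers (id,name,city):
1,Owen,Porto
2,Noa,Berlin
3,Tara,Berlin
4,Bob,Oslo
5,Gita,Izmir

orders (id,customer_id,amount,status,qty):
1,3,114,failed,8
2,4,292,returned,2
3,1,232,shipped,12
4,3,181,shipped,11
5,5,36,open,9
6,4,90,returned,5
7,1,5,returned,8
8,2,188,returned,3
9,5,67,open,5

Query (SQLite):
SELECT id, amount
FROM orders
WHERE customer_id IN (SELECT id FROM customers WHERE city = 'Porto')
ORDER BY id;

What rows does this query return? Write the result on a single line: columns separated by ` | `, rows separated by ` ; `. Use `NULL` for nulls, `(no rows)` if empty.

3 | 232 ; 7 | 5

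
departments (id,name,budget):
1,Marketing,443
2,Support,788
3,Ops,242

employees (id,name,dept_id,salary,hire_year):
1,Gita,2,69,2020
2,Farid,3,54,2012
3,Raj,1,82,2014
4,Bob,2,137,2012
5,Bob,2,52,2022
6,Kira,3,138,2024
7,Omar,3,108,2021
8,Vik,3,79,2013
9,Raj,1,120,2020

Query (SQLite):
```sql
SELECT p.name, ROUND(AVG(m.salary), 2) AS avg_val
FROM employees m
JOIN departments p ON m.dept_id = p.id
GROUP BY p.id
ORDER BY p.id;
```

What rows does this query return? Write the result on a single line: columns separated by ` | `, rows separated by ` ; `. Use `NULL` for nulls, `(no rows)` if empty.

Join each employees row to its departments via dept_id.
Group joined rows by departments.id; compute ROUND(AVG(m.salary), 2) per group.
  1: ids {3, 9} → ROUND(AVG(m.salary), 2)=101
  2: ids {1, 4, 5} → ROUND(AVG(m.salary), 2)=86
  3: ids {2, 6, 7, 8} → ROUND(AVG(m.salary), 2)=94.75

Marketing | 101 ; Support | 86 ; Ops | 94.75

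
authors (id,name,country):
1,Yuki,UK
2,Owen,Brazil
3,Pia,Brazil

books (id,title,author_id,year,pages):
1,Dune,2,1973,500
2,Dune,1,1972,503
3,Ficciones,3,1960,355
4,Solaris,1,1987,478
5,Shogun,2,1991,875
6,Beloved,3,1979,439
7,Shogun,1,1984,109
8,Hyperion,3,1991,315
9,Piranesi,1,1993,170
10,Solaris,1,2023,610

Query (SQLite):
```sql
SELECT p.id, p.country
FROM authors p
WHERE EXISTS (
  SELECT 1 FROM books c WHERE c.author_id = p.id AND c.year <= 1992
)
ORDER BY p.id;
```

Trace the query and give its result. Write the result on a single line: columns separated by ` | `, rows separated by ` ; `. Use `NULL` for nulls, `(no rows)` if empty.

1 | UK ; 2 | Brazil ; 3 | Brazil

For each authors row, check whether any books with matching author_id has year <= 1992.
Keep rows where that is true.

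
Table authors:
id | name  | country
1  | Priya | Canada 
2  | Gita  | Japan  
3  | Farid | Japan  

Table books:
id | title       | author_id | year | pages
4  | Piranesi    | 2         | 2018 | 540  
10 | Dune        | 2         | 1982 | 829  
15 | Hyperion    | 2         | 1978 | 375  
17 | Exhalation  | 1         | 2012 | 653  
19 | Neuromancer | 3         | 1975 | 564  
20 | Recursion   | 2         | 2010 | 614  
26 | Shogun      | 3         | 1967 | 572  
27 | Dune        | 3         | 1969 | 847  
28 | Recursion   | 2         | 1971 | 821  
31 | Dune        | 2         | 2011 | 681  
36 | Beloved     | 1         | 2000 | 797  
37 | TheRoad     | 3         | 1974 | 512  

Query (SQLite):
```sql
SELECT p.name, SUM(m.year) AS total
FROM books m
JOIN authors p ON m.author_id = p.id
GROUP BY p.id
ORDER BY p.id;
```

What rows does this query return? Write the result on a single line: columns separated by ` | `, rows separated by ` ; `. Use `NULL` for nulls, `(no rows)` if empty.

Join each books row to its authors via author_id.
Group joined rows by authors.id; compute SUM(m.year) per group.
  1: ids {17, 36} → SUM(m.year)=4012
  2: ids {4, 10, 15, 20, 28, 31} → SUM(m.year)=11970
  3: ids {19, 26, 27, 37} → SUM(m.year)=7885

Priya | 4012 ; Gita | 11970 ; Farid | 7885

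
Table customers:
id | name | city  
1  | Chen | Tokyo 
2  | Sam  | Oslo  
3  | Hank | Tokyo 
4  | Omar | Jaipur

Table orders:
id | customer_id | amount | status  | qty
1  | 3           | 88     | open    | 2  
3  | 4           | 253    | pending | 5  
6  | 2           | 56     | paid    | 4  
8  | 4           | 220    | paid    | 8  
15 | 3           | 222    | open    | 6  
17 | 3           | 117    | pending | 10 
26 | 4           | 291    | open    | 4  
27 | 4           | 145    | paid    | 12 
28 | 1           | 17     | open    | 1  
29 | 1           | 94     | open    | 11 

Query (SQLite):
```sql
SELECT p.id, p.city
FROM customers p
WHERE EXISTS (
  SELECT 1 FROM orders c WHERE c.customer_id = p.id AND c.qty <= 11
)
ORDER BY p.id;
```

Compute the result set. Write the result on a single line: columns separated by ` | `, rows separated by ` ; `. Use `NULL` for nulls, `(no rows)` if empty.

1 | Tokyo ; 2 | Oslo ; 3 | Tokyo ; 4 | Jaipur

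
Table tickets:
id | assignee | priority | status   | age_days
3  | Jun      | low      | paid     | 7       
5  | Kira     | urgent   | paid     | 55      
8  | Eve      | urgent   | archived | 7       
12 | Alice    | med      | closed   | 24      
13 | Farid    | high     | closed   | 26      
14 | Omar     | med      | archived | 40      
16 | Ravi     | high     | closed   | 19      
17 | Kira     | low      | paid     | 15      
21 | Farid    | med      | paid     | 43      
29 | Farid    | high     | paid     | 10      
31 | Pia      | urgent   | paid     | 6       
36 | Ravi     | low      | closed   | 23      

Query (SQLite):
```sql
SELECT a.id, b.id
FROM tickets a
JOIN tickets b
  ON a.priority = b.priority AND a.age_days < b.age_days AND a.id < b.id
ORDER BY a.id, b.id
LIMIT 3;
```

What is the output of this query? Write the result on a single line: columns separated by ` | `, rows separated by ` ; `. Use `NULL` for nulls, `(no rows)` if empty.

3 | 17 ; 3 | 36 ; 12 | 14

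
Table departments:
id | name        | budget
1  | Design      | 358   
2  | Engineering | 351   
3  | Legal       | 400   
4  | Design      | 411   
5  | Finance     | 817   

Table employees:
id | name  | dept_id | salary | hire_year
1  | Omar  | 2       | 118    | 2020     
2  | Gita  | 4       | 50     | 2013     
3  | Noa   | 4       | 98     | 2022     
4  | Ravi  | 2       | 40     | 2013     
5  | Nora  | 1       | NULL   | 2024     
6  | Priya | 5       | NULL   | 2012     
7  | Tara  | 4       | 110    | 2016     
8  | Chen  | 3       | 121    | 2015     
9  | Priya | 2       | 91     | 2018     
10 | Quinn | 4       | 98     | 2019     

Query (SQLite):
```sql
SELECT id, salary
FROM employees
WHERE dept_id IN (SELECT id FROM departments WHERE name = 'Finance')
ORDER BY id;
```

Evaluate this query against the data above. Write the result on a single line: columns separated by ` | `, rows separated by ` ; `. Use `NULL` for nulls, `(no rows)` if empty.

6 | NULL

Inner query: departments.id where name = 'Finance'.
Outer: keep employees rows whose dept_id is in that set.
Inner query → {5}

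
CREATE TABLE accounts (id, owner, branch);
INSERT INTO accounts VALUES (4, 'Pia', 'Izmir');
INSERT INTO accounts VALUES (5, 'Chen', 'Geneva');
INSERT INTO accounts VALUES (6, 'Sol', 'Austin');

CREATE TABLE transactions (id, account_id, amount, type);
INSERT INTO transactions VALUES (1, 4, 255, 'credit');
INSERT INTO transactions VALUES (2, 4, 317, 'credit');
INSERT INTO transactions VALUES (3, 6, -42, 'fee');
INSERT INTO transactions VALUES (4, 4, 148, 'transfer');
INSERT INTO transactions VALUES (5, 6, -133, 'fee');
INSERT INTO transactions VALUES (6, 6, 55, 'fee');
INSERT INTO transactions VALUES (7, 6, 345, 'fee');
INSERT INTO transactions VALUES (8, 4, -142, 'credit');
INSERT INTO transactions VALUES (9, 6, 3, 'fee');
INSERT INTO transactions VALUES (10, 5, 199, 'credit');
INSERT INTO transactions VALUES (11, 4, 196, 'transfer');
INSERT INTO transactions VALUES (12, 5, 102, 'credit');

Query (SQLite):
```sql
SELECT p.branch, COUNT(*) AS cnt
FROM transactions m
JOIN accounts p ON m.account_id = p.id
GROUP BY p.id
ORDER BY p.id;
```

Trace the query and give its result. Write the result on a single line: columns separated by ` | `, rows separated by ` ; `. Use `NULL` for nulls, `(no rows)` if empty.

Join each transactions row to its accounts via account_id.
Group joined rows by accounts.id; compute COUNT(*) per group.
  4: ids {1, 2, 4, 8, 11} → COUNT(*)=5
  5: ids {10, 12} → COUNT(*)=2
  6: ids {3, 5, 6, 7, 9} → COUNT(*)=5

Izmir | 5 ; Geneva | 2 ; Austin | 5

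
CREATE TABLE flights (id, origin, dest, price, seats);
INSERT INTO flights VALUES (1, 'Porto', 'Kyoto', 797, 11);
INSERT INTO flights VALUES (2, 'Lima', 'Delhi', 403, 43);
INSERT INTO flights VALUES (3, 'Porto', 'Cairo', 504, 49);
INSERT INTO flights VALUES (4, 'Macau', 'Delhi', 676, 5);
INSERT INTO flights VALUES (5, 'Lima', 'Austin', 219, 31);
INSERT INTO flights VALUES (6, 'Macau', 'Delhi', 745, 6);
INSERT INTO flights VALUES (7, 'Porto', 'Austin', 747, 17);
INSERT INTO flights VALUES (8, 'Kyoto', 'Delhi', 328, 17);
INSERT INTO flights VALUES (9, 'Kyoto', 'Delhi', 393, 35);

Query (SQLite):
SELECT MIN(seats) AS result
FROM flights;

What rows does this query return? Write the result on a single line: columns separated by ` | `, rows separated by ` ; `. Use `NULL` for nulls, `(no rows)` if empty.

All seats values: [11, 43, 49, 5, 31, 6, 17, 17, 35].
MIN of non-NULL values = 5.

5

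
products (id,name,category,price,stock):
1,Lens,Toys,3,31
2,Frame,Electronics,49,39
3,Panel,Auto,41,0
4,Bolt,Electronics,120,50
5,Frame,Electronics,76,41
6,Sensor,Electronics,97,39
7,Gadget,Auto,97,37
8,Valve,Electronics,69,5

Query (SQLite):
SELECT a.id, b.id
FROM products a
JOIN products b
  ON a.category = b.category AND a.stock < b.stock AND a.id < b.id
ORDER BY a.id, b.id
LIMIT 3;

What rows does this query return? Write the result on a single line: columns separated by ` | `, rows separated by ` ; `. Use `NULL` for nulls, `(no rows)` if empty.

2 | 4 ; 2 | 5 ; 3 | 7

Pairs (a,b) with same category, a.stock < b.stock, a.id < b.id.
category groups: Auto:{3,7} Electronics:{2,4,5,6,8} Toys:{1}
Ordered by (a.id, b.id); first 3.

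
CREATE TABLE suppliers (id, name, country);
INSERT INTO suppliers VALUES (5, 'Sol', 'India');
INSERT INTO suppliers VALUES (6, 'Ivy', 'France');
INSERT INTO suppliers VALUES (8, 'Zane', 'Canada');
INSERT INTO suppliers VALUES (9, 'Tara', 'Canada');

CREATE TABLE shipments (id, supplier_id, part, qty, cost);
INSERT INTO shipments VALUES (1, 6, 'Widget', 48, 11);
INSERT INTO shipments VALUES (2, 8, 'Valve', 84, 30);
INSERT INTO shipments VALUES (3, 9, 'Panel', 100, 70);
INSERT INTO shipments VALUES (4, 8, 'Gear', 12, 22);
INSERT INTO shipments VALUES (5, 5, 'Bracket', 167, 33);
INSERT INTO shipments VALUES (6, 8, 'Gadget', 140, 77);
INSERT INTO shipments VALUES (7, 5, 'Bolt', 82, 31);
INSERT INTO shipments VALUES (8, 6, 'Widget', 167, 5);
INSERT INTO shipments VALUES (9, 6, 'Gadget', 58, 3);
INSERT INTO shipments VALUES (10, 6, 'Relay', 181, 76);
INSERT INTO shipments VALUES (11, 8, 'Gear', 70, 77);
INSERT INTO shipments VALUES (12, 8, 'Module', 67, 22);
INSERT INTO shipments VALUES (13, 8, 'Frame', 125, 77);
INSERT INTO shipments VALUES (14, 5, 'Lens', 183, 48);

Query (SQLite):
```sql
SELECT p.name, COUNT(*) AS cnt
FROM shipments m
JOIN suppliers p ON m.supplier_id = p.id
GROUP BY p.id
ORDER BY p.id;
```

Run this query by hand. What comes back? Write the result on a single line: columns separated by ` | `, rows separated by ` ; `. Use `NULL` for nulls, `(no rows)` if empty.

Sol | 3 ; Ivy | 4 ; Zane | 6 ; Tara | 1

Join each shipments row to its suppliers via supplier_id.
Group joined rows by suppliers.id; compute COUNT(*) per group.
  5: ids {5, 7, 14} → COUNT(*)=3
  6: ids {1, 8, 9, 10} → COUNT(*)=4
  8: ids {2, 4, 6, 11, 12, 13} → COUNT(*)=6
  9: ids {3} → COUNT(*)=1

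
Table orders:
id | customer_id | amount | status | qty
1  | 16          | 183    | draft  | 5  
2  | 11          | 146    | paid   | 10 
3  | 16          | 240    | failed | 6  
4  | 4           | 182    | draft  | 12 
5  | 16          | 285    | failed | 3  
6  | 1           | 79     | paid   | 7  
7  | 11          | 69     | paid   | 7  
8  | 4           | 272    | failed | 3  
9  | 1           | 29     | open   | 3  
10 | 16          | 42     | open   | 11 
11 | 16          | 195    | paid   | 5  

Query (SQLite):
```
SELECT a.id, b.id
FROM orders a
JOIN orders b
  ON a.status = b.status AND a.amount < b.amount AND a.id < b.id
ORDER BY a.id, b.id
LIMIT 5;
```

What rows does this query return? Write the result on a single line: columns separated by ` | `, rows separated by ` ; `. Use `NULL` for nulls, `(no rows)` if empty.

Pairs (a,b) with same status, a.amount < b.amount, a.id < b.id.
status groups: draft:{1,4} failed:{3,5,8} open:{9,10} paid:{2,6,7,11}
Ordered by (a.id, b.id); first 5.

2 | 11 ; 3 | 5 ; 3 | 8 ; 6 | 11 ; 7 | 11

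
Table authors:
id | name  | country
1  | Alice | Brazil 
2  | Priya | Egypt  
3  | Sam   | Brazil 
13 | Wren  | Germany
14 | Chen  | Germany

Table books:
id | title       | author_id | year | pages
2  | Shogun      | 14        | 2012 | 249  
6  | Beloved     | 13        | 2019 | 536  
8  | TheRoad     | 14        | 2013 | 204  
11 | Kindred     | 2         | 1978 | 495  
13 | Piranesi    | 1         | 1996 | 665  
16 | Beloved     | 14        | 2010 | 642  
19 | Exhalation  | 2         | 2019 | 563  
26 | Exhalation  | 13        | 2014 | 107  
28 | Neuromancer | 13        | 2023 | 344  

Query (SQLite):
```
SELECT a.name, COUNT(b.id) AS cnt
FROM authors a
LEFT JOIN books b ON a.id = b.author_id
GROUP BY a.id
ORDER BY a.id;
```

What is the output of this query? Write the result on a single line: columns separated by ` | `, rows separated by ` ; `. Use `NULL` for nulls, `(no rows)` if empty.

LEFT JOIN keeps every authors row; unmatched ones get NULL for books columns.
Group by authors.id and compute COUNT(b.id). COUNT(col) of an all-NULL group is 0.
  1: ids {13} → COUNT(b.id)=1
  2: ids {11, 19} → COUNT(b.id)=2
  3: ids {—} → COUNT(b.id)=0
  13: ids {6, 26, 28} → COUNT(b.id)=3
  14: ids {2, 8, 16} → COUNT(b.id)=3

Alice | 1 ; Priya | 2 ; Sam | 0 ; Wren | 3 ; Chen | 3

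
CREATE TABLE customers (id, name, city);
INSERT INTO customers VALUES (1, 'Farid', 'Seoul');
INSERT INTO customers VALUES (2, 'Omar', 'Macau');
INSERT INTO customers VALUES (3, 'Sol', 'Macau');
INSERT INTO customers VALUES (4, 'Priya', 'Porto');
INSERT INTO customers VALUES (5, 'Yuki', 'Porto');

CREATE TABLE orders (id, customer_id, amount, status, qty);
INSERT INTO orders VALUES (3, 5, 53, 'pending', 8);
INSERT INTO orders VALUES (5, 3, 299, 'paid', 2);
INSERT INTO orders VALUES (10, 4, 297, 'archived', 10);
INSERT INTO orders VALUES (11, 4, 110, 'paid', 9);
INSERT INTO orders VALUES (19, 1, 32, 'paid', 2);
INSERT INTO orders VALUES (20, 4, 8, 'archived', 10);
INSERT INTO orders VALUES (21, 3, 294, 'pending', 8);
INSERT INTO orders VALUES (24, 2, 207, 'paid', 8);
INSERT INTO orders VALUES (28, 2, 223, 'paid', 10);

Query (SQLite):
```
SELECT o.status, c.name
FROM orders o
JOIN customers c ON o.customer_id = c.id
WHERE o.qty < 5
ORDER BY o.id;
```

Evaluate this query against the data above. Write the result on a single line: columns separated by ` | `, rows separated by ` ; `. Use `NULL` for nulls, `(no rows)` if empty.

paid | Sol ; paid | Farid

Each orders row matches the customers row where customer_id = customers.id.
Then keep rows with o.qty < 5.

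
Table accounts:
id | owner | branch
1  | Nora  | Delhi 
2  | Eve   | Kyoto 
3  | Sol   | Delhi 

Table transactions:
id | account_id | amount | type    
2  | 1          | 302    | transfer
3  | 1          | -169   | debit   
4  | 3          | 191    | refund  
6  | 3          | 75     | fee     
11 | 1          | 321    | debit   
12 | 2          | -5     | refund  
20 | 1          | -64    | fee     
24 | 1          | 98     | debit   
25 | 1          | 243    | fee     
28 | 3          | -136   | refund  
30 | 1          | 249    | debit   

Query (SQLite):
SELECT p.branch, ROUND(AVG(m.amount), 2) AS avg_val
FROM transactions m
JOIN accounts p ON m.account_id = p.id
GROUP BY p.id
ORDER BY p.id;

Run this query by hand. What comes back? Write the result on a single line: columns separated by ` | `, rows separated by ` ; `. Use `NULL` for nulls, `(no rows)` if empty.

Delhi | 140 ; Kyoto | -5 ; Delhi | 43.33

Join each transactions row to its accounts via account_id.
Group joined rows by accounts.id; compute ROUND(AVG(m.amount), 2) per group.
  1: ids {2, 3, 11, 20, 24, 25, 30} → ROUND(AVG(m.amount), 2)=140
  2: ids {12} → ROUND(AVG(m.amount), 2)=-5
  3: ids {4, 6, 28} → ROUND(AVG(m.amount), 2)=43.33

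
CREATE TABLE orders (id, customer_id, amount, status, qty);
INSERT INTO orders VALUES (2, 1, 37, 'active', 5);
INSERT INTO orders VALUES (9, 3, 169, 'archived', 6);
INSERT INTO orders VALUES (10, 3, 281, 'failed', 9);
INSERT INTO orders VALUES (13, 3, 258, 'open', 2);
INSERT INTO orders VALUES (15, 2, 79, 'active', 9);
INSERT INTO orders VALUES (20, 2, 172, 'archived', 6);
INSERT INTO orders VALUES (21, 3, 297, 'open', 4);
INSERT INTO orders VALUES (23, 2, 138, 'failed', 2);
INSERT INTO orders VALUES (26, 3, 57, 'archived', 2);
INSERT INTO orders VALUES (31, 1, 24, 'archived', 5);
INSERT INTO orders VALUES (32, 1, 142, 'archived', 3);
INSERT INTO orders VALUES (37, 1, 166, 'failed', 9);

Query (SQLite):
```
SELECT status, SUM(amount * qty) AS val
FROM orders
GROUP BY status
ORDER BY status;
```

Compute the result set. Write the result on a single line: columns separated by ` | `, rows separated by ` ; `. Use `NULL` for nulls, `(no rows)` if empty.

For each row compute amount * qty.
Group by status; take SUM of the expression per group.
  active: ids {2, 15} → SUM(amount * qty)=896
  archived: ids {9, 20, 26, 31, 32} → SUM(amount * qty)=2706
  failed: ids {10, 23, 37} → SUM(amount * qty)=4299
  open: ids {13, 21} → SUM(amount * qty)=1704

active | 896 ; archived | 2706 ; failed | 4299 ; open | 1704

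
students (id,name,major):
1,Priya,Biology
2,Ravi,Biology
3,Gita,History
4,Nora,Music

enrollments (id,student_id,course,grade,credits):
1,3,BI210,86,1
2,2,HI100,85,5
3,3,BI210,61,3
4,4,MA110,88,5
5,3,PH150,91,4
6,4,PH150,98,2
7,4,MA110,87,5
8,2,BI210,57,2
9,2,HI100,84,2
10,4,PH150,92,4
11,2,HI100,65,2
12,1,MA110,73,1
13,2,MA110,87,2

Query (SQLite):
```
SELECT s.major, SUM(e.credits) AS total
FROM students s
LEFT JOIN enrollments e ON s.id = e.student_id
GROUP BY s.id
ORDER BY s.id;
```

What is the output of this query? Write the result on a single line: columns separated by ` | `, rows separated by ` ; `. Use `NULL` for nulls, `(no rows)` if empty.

Biology | 1 ; Biology | 13 ; History | 8 ; Music | 16

LEFT JOIN keeps every students row; unmatched ones get NULL for enrollments columns.
Group by students.id and compute SUM(e.credits). SUM over an all-NULL group is NULL.
  1: ids {12} → SUM(e.credits)=1
  2: ids {2, 8, 9, 11, 13} → SUM(e.credits)=13
  3: ids {1, 3, 5} → SUM(e.credits)=8
  4: ids {4, 6, 7, 10} → SUM(e.credits)=16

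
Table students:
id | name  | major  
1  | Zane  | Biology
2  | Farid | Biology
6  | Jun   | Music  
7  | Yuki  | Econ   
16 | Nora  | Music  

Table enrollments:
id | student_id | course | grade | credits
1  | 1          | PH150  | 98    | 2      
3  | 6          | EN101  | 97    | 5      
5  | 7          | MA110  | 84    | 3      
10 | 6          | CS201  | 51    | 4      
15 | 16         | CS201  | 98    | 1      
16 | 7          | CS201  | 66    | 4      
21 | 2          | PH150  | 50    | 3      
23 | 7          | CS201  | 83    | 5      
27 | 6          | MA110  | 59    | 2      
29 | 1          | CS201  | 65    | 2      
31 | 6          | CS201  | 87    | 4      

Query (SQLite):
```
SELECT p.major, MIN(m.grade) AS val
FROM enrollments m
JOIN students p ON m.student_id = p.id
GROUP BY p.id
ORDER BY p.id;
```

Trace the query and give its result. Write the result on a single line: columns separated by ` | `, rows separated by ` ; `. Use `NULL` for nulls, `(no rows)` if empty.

Join each enrollments row to its students via student_id.
Group joined rows by students.id; compute MIN(m.grade) per group.
  1: ids {1, 29} → MIN(m.grade)=65
  2: ids {21} → MIN(m.grade)=50
  6: ids {3, 10, 27, 31} → MIN(m.grade)=51
  7: ids {5, 16, 23} → MIN(m.grade)=66
  16: ids {15} → MIN(m.grade)=98

Biology | 65 ; Biology | 50 ; Music | 51 ; Econ | 66 ; Music | 98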